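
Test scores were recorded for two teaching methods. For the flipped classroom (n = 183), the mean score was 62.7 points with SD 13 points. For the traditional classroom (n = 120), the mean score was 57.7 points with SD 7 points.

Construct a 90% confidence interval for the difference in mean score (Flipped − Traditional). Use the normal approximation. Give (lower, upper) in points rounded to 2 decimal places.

Per-group SEs: s₁/√n₁ = 13/√183 = 0.9610, s₂/√n₂ = 7/√120 = 0.6390.
Unpooled SE of the difference: √(0.923521 + 0.408321) = 1.1541.
Margin of error = z* · SE = 1.645 × 1.1541 = 1.8985.
x̄₁ − x̄₂ = 62.7 − 57.7 = 5.0000.
CI: 5.0000 ± 1.8985 = (3.10, 6.90).

(3.10, 6.90)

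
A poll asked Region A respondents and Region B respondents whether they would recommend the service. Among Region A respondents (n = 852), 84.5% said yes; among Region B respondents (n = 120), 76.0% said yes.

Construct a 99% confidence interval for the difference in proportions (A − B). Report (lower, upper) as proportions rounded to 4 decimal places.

(-0.0204, 0.1904)

The two standard errors are √(0.8450×0.1550/852) = 0.01240 and √(0.7600×0.2400/120) = 0.03899.
Because the samples are independent, SE_diff = √(0.01240² + 0.03899²) = 0.04091.
Using z* = 2.576 for 99%, ME = 2.576 × 0.04091 = 0.10538.
p̂₁ − p̂₂ = 0.0850; interval 0.0850 ± 0.10538 gives (-0.0204, 0.1904).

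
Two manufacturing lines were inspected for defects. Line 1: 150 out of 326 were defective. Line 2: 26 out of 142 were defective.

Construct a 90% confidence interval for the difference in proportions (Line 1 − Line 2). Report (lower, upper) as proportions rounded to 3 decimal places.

First, p̂₁ = 150/326 = 0.4601; p̂₂ = 26/142 = 0.1831.
The two standard errors are √(0.4601×0.5399/326) = 0.02760 and √(0.1831×0.8169/142) = 0.03246.
Because the samples are independent, SE_diff = √(0.02760² + 0.03246²) = 0.04261.
Using z* = 1.645 for 90%, ME = 1.645 × 0.04261 = 0.07009.
p̂₁ − p̂₂ = 0.2770; interval 0.2770 ± 0.07009 gives (0.207, 0.347).

(0.207, 0.347)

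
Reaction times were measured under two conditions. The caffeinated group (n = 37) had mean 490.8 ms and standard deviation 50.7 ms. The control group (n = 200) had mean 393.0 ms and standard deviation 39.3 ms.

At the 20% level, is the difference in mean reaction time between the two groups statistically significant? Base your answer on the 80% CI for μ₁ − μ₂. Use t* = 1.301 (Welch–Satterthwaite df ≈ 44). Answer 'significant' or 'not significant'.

significant

Per-group SEs: s₁/√n₁ = 50.7/√37 = 8.3350, s₂/√n₂ = 39.3/√200 = 2.7789.
Unpooled SE of the difference: √(69.472225 + 7.72228521) = 8.7860.
Margin of error = t* · SE = 1.301 × 8.7860 = 11.4306.
x̄₁ − x̄₂ = 490.8 − 393.0 = 97.8000.
CI: 97.8000 ± 11.4306 = (86.3694, 109.2306).
The interval (86.3694, 109.2306) does not contain 0, so the difference is significant.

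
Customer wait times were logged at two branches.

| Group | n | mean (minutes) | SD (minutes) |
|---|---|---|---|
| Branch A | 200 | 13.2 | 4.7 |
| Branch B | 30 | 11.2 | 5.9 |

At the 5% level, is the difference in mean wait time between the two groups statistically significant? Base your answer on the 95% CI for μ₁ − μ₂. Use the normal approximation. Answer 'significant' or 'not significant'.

not significant

Per-group SEs: s₁/√n₁ = 4.7/√200 = 0.3323, s₂/√n₂ = 5.9/√30 = 1.0772.
Unpooled SE of the difference: √(0.11042329 + 1.16035984) = 1.1273.
Margin of error = z* · SE = 1.960 × 1.1273 = 2.2095.
x̄₁ − x̄₂ = 13.2 − 11.2 = 2.0000.
CI: 2.0000 ± 2.2095 = (-0.2095, 4.2095).
The interval (-0.2095, 4.2095) contains 0, so the difference is not significant.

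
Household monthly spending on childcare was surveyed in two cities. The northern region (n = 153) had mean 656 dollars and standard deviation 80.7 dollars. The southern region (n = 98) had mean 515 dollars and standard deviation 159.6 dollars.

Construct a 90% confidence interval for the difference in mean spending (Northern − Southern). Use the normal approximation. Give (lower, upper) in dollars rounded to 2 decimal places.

Standard errors of each mean: 80.7/√153 = 6.5242 and 159.6/√98 = 16.1220.
SE(x̄₁ − x̄₂) = √(6.5242² + 16.1220²) = 17.3921 for independent samples with unequal variances.
With z* = 1.645, the margin is 1.645 × 17.3921 = 28.6100.
x̄₁ − x̄₂ = 656 − 515 = 141.0000; the interval is 141.0000 ± 28.6100 = (112.39, 169.61).

(112.39, 169.61)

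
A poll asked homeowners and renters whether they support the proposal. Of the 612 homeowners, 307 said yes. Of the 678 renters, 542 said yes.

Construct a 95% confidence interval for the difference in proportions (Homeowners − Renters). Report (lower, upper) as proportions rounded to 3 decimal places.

First, p̂₁ = 307/612 = 0.5016; p̂₂ = 542/678 = 0.7994.
The two standard errors are √(0.5016×0.4984/612) = 0.02021 and √(0.7994×0.2006/678) = 0.01538.
Because the samples are independent, SE_diff = √(0.02021² + 0.01538²) = 0.02540.
Using z* = 1.960 for 95%, ME = 1.960 × 0.02540 = 0.04978.
p̂₁ − p̂₂ = -0.2978; interval -0.2978 ± 0.04978 gives (-0.348, -0.248).

(-0.348, -0.248)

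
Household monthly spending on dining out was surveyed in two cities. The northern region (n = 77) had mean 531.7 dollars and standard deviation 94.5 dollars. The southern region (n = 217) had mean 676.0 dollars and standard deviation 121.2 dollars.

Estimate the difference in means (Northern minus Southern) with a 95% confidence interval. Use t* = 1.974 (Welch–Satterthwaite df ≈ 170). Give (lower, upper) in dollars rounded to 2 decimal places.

(-171.05, -117.55)

Standard errors of each mean: 94.5/√77 = 10.7693 and 121.2/√217 = 8.2276.
SE(x̄₁ − x̄₂) = √(10.7693² + 8.2276²) = 13.5525 for independent samples with unequal variances.
With t* = 1.974, the margin is 1.974 × 13.5525 = 26.7526.
x̄₁ − x̄₂ = 531.7 − 676.0 = -144.3000; the interval is -144.3000 ± 26.7526 = (-171.05, -117.55).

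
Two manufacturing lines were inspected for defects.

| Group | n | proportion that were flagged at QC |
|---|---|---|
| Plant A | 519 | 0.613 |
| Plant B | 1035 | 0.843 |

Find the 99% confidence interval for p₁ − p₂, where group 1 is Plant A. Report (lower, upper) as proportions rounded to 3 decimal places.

(-0.292, -0.168)

Each SE is √(p̂(1−p̂)/n): √(0.6130·0.3870/519) = 0.02138 and √(0.8430·0.1570/1035) = 0.01131.
SE(p̂₁ − p̂₂) = √(SE₁² + SE₂²) = √(0.0004571044 + 0.0001279161) = 0.02419, since the two samples are independent.
At 99% confidence z* = 2.576; margin = 2.576 × 0.02419 = 0.06231.
The difference is 0.6130 − 0.8430 = -0.2300, so the interval is -0.2300 ± 0.06231 = (-0.292, -0.168).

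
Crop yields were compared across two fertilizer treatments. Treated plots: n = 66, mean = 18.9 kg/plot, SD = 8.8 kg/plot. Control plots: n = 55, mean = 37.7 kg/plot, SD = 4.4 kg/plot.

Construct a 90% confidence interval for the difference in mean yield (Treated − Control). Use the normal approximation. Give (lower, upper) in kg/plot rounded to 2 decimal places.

(-20.83, -16.77)

Standard errors of each mean: 8.8/√66 = 1.0832 and 4.4/√55 = 0.5933.
SE(x̄₁ − x̄₂) = √(1.0832² + 0.5933²) = 1.2350 for independent samples with unequal variances.
With z* = 1.645, the margin is 1.645 × 1.2350 = 2.0316.
x̄₁ − x̄₂ = 18.9 − 37.7 = -18.8000; the interval is -18.8000 ± 2.0316 = (-20.83, -16.77).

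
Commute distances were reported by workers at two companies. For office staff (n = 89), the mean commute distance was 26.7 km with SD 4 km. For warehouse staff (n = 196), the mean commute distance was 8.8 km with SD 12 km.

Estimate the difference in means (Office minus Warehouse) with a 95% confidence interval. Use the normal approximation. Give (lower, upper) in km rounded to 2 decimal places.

(16.03, 19.77)

Per-group SEs: s₁/√n₁ = 4/√89 = 0.4240, s₂/√n₂ = 12/√196 = 0.8571.
Unpooled SE of the difference: √(0.179776 + 0.73462041) = 0.9562.
Margin of error = z* · SE = 1.960 × 0.9562 = 1.8742.
x̄₁ − x̄₂ = 26.7 − 8.8 = 17.9000.
CI: 17.9000 ± 1.8742 = (16.03, 19.77).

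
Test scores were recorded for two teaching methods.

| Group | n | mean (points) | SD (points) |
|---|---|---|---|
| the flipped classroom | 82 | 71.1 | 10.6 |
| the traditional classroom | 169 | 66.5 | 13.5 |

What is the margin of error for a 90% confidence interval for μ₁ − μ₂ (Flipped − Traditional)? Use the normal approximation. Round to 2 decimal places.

SE₁ = s₁/√n₁ = 10.6/√82 = 1.1706; SE₂ = 13.5/√169 = 1.0385.
Independent samples, unequal variances: SE_diff = √(SE₁² + SE₂²) = √(1.37030436 + 1.07848225) = 1.5649.
z* = 1.645, so margin of error = 1.645 × 1.5649 = 2.5743.

2.57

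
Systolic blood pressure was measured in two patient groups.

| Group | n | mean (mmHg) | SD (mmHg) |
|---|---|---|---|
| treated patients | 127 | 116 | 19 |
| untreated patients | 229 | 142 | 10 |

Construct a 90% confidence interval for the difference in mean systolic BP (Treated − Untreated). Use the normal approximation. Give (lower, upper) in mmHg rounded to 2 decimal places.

(-28.98, -23.02)

Standard errors of each mean: 19/√127 = 1.6860 and 10/√229 = 0.6608.
SE(x̄₁ − x̄₂) = √(1.6860² + 0.6608²) = 1.8109 for independent samples with unequal variances.
With z* = 1.645, the margin is 1.645 × 1.8109 = 2.9789.
x̄₁ − x̄₂ = 116 − 142 = -26.0000; the interval is -26.0000 ± 2.9789 = (-28.98, -23.02).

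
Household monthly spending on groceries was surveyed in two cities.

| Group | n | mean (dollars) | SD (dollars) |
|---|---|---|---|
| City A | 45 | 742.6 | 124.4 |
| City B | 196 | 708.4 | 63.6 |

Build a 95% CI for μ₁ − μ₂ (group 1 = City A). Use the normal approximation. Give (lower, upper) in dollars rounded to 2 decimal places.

(-3.22, 71.62)

Standard errors of each mean: 124.4/√45 = 18.5445 and 63.6/√196 = 4.5429.
SE(x̄₁ − x̄₂) = √(18.5445² + 4.5429²) = 19.0928 for independent samples with unequal variances.
With z* = 1.960, the margin is 1.960 × 19.0928 = 37.4219.
x̄₁ − x̄₂ = 742.6 − 708.4 = 34.2000; the interval is 34.2000 ± 37.4219 = (-3.22, 71.62).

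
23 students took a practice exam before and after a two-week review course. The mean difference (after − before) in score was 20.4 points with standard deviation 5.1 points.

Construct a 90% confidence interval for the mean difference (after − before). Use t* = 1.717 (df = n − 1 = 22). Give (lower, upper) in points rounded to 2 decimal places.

Paired design: SE = s_d/√n = 5.1/√23 = 1.0634.
t* = 1.717; margin of error = 1.717 × 1.0634 = 1.8259.
20.4 ± 1.8259 → (18.57, 22.23).

(18.57, 22.23)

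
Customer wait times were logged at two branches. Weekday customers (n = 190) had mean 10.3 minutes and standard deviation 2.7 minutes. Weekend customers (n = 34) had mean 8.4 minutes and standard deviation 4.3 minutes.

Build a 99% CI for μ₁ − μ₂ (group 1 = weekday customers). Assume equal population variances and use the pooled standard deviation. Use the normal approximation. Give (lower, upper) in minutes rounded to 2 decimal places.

(0.46, 3.34)

s_p = √[((n₁−1)s₁² + (n₂−1)s₂²)/(n₁+n₂−2)] = √[(189·2.7² + 33·4.3²)/222] = 2.9925.
SE = 2.9925·√(1/190 + 1/34) = 0.5572.
With z* = 2.576, margin = 2.576 × 0.5572 = 1.4353.
x̄₁ − x̄₂ = 10.3 − 8.4 = 1.9000; interval 1.9000 ± 1.4353 = (0.46, 3.34).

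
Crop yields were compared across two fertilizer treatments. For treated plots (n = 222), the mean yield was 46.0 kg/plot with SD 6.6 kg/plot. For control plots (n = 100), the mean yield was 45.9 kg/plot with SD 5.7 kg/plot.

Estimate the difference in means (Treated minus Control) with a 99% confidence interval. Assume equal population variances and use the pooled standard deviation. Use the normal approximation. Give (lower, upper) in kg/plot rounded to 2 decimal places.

Pooled variance s_p² = [221·6.6² + 99·5.7²] / (222+100−2) = 40.1352, so s_p = 6.3352.
SE_diff = s_p·√(1/n₁ + 1/n₂) = 6.3352·√(1/222 + 1/100) = 0.7630.
z* = 2.576; margin = 2.576 × 0.7630 = 1.9655.
Difference = 46.0 − 45.9 = 0.1000.
0.1000 ± 1.9655 → (-1.87, 2.07).

(-1.87, 2.07)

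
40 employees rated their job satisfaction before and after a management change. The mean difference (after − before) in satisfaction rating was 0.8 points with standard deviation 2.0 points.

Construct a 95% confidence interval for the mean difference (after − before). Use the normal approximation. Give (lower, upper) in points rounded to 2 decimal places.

Paired design: SE = s_d/√n = 2.0/√40 = 0.3162.
z* = 1.960; margin of error = 1.960 × 0.3162 = 0.6198.
0.8 ± 0.6198 → (0.18, 1.42).

(0.18, 1.42)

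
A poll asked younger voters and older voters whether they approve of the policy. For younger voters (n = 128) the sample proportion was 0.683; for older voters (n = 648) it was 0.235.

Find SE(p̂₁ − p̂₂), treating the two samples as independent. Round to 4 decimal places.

SE₁ = √(p̂₁(1−p̂₁)/n₁) = √(0.6830·0.3170/128) = 0.04113; SE₂ = √(0.2350·0.7650/648) = 0.01666.
Independent samples: SE of the difference = √(SE₁² + SE₂²) = √(0.0016916769 + 0.0002775556) = 0.04438.

0.0444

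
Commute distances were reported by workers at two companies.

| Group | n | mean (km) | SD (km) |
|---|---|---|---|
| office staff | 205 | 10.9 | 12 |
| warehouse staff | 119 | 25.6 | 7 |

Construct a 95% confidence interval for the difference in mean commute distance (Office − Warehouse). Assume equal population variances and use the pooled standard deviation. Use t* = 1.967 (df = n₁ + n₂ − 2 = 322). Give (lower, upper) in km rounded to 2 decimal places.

s_p = √[((n₁−1)s₁² + (n₂−1)s₂²)/(n₁+n₂−2)] = √[(204·12² + 118·7²)/322] = 10.4492.
SE = 10.4492·√(1/205 + 1/119) = 1.2042.
With t* = 1.967, margin = 1.967 × 1.2042 = 2.3687.
x̄₁ − x̄₂ = 10.9 − 25.6 = -14.7000; interval -14.7000 ± 2.3687 = (-17.07, -12.33).

(-17.07, -12.33)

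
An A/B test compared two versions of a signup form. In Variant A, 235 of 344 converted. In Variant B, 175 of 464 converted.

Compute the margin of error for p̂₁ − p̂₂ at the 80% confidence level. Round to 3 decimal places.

First, p̂₁ = 235/344 = 0.6831; p̂₂ = 175/464 = 0.3772.
The two standard errors are √(0.6831×0.3169/344) = 0.02509 and √(0.3772×0.6228/464) = 0.02250.
Because the samples are independent, SE_diff = √(0.02509² + 0.02250²) = 0.03370.
Using z* = 1.282 for 80%, ME = 1.282 × 0.03370 = 0.04320.

0.043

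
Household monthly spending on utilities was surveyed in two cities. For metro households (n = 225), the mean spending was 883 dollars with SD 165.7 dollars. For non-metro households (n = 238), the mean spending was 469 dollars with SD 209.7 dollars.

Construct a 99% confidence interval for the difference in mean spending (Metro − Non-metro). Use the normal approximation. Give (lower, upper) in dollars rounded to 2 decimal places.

Per-group SEs: s₁/√n₁ = 165.7/√225 = 11.0467, s₂/√n₂ = 209.7/√238 = 13.5928.
Unpooled SE of the difference: √(122.02958089 + 184.76421184) = 17.5155.
Margin of error = z* · SE = 2.576 × 17.5155 = 45.1199.
x̄₁ − x̄₂ = 883 − 469 = 414.0000.
CI: 414.0000 ± 45.1199 = (368.88, 459.12).

(368.88, 459.12)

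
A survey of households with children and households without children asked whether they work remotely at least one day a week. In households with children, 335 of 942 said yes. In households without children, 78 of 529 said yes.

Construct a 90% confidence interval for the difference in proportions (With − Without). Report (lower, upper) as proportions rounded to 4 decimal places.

(0.1721, 0.2443)

First, p̂₁ = 335/942 = 0.3556; p̂₂ = 78/529 = 0.1474.
The two standard errors are √(0.3556×0.6444/942) = 0.01560 and √(0.1474×0.8526/529) = 0.01541.
Because the samples are independent, SE_diff = √(0.01560² + 0.01541²) = 0.02193.
Using z* = 1.645 for 90%, ME = 1.645 × 0.02193 = 0.03607.
p̂₁ − p̂₂ = 0.2082; interval 0.2082 ± 0.03607 gives (0.1721, 0.2443).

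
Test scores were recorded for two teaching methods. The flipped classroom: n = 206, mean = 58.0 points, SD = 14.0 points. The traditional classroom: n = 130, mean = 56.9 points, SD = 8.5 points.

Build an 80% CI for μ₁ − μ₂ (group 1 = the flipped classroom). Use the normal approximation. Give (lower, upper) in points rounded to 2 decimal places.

(-0.47, 2.67)

Standard errors of each mean: 14.0/√206 = 0.9754 and 8.5/√130 = 0.7455.
SE(x̄₁ − x̄₂) = √(0.9754² + 0.7455²) = 1.2277 for independent samples with unequal variances.
With z* = 1.282, the margin is 1.282 × 1.2277 = 1.5739.
x̄₁ − x̄₂ = 58.0 − 56.9 = 1.1000; the interval is 1.1000 ± 1.5739 = (-0.47, 2.67).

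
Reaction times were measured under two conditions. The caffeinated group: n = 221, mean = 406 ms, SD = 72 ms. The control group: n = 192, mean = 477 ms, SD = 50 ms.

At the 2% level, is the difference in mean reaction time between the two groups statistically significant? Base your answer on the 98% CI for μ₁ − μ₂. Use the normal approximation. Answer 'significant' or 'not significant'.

Standard errors of each mean: 72/√221 = 4.8432 and 50/√192 = 3.6084.
SE(x̄₁ − x̄₂) = √(4.8432² + 3.6084²) = 6.0396 for independent samples with unequal variances.
With z* = 2.326, the margin is 2.326 × 6.0396 = 14.0481.
x̄₁ − x̄₂ = 406 − 477 = -71.0000; the interval is -71.0000 ± 14.0481 = (-85.0481, -56.9519).
The interval (-85.0481, -56.9519) does not contain 0, so the difference is significant.

significant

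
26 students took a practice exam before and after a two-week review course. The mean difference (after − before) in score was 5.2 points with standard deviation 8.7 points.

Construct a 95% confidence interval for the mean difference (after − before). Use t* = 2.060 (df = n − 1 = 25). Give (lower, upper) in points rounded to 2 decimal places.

(1.69, 8.71)

This is a matched-pairs design, so SE = s_d/√n = 8.7/√26 = 1.7062.
Margin = 2.060 × 1.7062 = 3.5148; the interval is 5.2 ± 3.5148 = (1.69, 8.71).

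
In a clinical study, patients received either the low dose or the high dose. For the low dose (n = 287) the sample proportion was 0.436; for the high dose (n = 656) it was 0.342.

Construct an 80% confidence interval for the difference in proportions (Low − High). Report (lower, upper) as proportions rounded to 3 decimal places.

(0.050, 0.138)

SE₁ = √(p̂₁(1−p̂₁)/n₁) = √(0.4360·0.5640/287) = 0.02927; SE₂ = √(0.3420·0.6580/656) = 0.01852.
Independent samples: SE of the difference = √(SE₁² + SE₂²) = √(0.0008567329 + 0.0003429904) = 0.03464.
z* for 80% confidence is 1.282, so the margin of error is 1.282 × 0.03464 = 0.04441.
Point estimate p̂₁ − p̂₂ = 0.4360 − 0.3420 = 0.0940.
0.0940 ± 0.04441 → (0.050, 0.138).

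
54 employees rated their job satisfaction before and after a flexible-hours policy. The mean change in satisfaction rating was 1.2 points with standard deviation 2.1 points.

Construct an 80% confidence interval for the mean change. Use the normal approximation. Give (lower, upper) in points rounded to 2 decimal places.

(0.83, 1.57)

Paired design: SE = s_d/√n = 2.1/√54 = 0.2858.
z* = 1.282; margin of error = 1.282 × 0.2858 = 0.3664.
1.2 ± 0.3664 → (0.83, 1.57).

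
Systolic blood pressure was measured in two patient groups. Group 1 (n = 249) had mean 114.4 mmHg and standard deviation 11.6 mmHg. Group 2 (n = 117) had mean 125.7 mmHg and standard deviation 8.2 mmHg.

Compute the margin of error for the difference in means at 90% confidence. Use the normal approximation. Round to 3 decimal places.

1.737

SE₁ = s₁/√n₁ = 11.6/√249 = 0.7351; SE₂ = 8.2/√117 = 0.7581.
Independent samples, unequal variances: SE_diff = √(SE₁² + SE₂²) = √(0.54037201 + 0.57471561) = 1.0560.
z* = 1.645, so margin of error = 1.645 × 1.0560 = 1.7371.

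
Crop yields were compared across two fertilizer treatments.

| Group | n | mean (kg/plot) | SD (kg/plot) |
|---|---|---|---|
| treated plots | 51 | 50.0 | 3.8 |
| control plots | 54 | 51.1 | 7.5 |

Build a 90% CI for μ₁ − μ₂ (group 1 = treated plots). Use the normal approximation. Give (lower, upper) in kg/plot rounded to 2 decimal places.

Standard errors of each mean: 3.8/√51 = 0.5321 and 7.5/√54 = 1.0206.
SE(x̄₁ − x̄₂) = √(0.5321² + 1.0206²) = 1.1510 for independent samples with unequal variances.
With z* = 1.645, the margin is 1.645 × 1.1510 = 1.8934.
x̄₁ − x̄₂ = 50.0 − 51.1 = -1.1000; the interval is -1.1000 ± 1.8934 = (-2.99, 0.79).

(-2.99, 0.79)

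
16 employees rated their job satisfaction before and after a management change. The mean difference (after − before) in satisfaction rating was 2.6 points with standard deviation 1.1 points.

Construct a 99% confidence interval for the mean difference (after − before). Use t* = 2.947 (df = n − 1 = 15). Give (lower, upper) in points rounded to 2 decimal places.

This is a matched-pairs design, so SE = s_d/√n = 1.1/√16 = 0.2750.
Margin = 2.947 × 0.2750 = 0.8104; the interval is 2.6 ± 0.8104 = (1.79, 3.41).

(1.79, 3.41)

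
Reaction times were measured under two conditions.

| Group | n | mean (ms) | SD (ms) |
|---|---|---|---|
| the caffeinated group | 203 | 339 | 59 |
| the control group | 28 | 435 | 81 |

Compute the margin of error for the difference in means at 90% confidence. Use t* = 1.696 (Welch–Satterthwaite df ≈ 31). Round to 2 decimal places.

26.89

SE₁ = s₁/√n₁ = 59/√203 = 4.1410; SE₂ = 81/√28 = 15.3076.
Independent samples, unequal variances: SE_diff = √(SE₁² + SE₂²) = √(17.147881 + 234.32261776) = 15.8578.
t* = 1.696, so margin of error = 1.696 × 15.8578 = 26.8948.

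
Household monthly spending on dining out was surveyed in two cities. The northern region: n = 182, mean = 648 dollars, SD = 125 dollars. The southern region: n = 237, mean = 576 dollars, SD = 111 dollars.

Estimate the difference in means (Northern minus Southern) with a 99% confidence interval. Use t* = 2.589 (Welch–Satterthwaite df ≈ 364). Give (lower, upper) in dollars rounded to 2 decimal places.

Per-group SEs: s₁/√n₁ = 125/√182 = 9.2656, s₂/√n₂ = 111/√237 = 7.2102.
Unpooled SE of the difference: √(85.85134336 + 51.98698404) = 11.7405.
Margin of error = t* · SE = 2.589 × 11.7405 = 30.3962.
x̄₁ − x̄₂ = 648 − 576 = 72.0000.
CI: 72.0000 ± 30.3962 = (41.60, 102.40).

(41.60, 102.40)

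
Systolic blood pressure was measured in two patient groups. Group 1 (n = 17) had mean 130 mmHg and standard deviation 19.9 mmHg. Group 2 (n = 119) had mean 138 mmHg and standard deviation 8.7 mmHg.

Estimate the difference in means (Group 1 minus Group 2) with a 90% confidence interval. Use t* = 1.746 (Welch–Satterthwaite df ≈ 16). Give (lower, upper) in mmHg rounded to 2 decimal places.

Standard errors of each mean: 19.9/√17 = 4.8265 and 8.7/√119 = 0.7975.
SE(x̄₁ − x̄₂) = √(4.8265² + 0.7975²) = 4.8919 for independent samples with unequal variances.
With t* = 1.746, the margin is 1.746 × 4.8919 = 8.5413.
x̄₁ − x̄₂ = 130 − 138 = -8.0000; the interval is -8.0000 ± 8.5413 = (-16.54, 0.54).

(-16.54, 0.54)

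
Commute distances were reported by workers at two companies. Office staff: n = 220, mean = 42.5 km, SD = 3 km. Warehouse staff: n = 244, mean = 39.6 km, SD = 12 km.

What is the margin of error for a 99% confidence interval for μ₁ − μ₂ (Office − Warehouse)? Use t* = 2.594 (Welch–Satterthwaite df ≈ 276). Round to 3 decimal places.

2.061

Per-group SEs: s₁/√n₁ = 3/√220 = 0.2023, s₂/√n₂ = 12/√244 = 0.7682.
Unpooled SE of the difference: √(0.04092529 + 0.59013124) = 0.7944.
Margin of error = t* · SE = 2.594 × 0.7944 = 2.0607.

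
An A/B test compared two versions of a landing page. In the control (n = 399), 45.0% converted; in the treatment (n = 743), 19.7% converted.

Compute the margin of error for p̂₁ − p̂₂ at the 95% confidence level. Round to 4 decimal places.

SE₁ = √(p̂₁(1−p̂₁)/n₁) = √(0.4500·0.5500/399) = 0.02491; SE₂ = √(0.1970·0.8030/743) = 0.01459.
Independent samples: SE of the difference = √(SE₁² + SE₂²) = √(0.0006205081 + 0.0002128681) = 0.02887.
z* for 95% confidence is 1.960, so the margin of error is 1.960 × 0.02887 = 0.05659.

0.0566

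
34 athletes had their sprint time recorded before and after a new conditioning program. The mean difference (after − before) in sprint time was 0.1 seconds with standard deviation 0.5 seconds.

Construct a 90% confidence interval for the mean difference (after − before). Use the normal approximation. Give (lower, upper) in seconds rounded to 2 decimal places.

Paired design: SE = s_d/√n = 0.5/√34 = 0.0857.
z* = 1.645; margin of error = 1.645 × 0.0857 = 0.1410.
0.1 ± 0.1410 → (-0.04, 0.24).

(-0.04, 0.24)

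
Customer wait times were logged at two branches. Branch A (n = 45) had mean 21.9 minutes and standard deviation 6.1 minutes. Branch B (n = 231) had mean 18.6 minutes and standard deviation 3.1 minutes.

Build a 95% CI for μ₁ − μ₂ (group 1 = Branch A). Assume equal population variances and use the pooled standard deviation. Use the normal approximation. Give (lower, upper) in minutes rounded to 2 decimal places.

(2.10, 4.50)

s_p = √[((n₁−1)s₁² + (n₂−1)s₂²)/(n₁+n₂−2)] = √[(44·6.1² + 230·3.1²)/274] = 3.7473.
SE = 3.7473·√(1/45 + 1/231) = 0.6106.
With z* = 1.960, margin = 1.960 × 0.6106 = 1.1968.
x̄₁ − x̄₂ = 21.9 − 18.6 = 3.3000; interval 3.3000 ± 1.1968 = (2.10, 4.50).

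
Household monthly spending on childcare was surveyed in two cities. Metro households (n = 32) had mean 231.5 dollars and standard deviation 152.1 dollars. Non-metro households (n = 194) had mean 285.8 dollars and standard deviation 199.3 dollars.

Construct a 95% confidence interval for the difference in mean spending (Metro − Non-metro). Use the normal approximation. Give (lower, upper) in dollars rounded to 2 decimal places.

Per-group SEs: s₁/√n₁ = 152.1/√32 = 26.8877, s₂/√n₂ = 199.3/√194 = 14.3089.
Unpooled SE of the difference: √(722.94841129 + 204.74461921) = 30.4581.
Margin of error = z* · SE = 1.960 × 30.4581 = 59.6979.
x̄₁ − x̄₂ = 231.5 − 285.8 = -54.3000.
CI: -54.3000 ± 59.6979 = (-114.00, 5.40).

(-114.00, 5.40)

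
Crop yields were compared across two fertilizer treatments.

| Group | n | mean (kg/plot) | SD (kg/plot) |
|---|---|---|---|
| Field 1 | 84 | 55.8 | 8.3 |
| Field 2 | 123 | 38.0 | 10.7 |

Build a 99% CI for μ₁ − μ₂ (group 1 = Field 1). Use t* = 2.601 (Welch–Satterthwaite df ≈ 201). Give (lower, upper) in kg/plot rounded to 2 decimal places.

Standard errors of each mean: 8.3/√84 = 0.9056 and 10.7/√123 = 0.9648.
SE(x̄₁ − x̄₂) = √(0.9056² + 0.9648²) = 1.3232 for independent samples with unequal variances.
With t* = 2.601, the margin is 2.601 × 1.3232 = 3.4416.
x̄₁ − x̄₂ = 55.8 − 38.0 = 17.8000; the interval is 17.8000 ± 3.4416 = (14.36, 21.24).

(14.36, 21.24)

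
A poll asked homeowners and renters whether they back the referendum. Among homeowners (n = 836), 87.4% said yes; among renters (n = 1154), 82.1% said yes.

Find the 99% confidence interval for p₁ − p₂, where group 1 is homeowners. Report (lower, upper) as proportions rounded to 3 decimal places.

The two standard errors are √(0.8740×0.1260/836) = 0.01148 and √(0.8210×0.1790/1154) = 0.01128.
Because the samples are independent, SE_diff = √(0.01148² + 0.01128²) = 0.01609.
Using z* = 2.576 for 99%, ME = 2.576 × 0.01609 = 0.04145.
p̂₁ − p̂₂ = 0.0530; interval 0.0530 ± 0.04145 gives (0.012, 0.094).

(0.012, 0.094)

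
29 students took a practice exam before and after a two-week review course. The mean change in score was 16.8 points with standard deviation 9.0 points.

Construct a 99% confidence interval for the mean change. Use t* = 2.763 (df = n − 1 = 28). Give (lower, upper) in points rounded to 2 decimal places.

This is a matched-pairs design, so SE = s_d/√n = 9.0/√29 = 1.6713.
Margin = 2.763 × 1.6713 = 4.6178; the interval is 16.8 ± 4.6178 = (12.18, 21.42).

(12.18, 21.42)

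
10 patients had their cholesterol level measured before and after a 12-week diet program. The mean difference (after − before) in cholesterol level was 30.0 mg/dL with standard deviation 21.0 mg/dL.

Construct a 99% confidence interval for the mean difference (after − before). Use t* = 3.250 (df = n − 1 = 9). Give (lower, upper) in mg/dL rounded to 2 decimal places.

This is a matched-pairs design, so SE = s_d/√n = 21.0/√10 = 6.6408.
Margin = 3.250 × 6.6408 = 21.5826; the interval is 30.0 ± 21.5826 = (8.42, 51.58).

(8.42, 51.58)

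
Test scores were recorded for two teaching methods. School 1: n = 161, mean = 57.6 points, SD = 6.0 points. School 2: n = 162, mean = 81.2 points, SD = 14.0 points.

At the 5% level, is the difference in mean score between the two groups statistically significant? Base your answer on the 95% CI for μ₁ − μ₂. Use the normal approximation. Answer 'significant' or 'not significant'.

significant

Per-group SEs: s₁/√n₁ = 6.0/√161 = 0.4729, s₂/√n₂ = 14.0/√162 = 1.0999.
Unpooled SE of the difference: √(0.22363441 + 1.20978001) = 1.1973.
Margin of error = z* · SE = 1.960 × 1.1973 = 2.3467.
x̄₁ − x̄₂ = 57.6 − 81.2 = -23.6000.
CI: -23.6000 ± 2.3467 = (-25.9467, -21.2533).
The interval (-25.9467, -21.2533) does not contain 0, so the difference is significant.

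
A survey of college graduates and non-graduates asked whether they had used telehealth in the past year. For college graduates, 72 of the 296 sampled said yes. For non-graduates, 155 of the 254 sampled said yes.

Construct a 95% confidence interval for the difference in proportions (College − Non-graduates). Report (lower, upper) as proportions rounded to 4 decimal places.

First, p̂₁ = 72/296 = 0.2432; p̂₂ = 155/254 = 0.6102.
The two standard errors are √(0.2432×0.7568/296) = 0.02494 and √(0.6102×0.3898/254) = 0.03060.
Because the samples are independent, SE_diff = √(0.02494² + 0.03060²) = 0.03948.
Using z* = 1.960 for 95%, ME = 1.960 × 0.03948 = 0.07738.
p̂₁ − p̂₂ = -0.3670; interval -0.3670 ± 0.07738 gives (-0.4444, -0.2896).

(-0.4444, -0.2896)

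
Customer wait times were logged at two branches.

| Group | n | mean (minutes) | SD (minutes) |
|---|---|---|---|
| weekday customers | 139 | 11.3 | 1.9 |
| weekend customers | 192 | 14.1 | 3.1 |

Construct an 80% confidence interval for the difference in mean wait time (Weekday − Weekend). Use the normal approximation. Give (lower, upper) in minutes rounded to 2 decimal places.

(-3.15, -2.45)

SE₁ = s₁/√n₁ = 1.9/√139 = 0.1612; SE₂ = 3.1/√192 = 0.2237.
Independent samples, unequal variances: SE_diff = √(SE₁² + SE₂²) = √(0.02598544 + 0.05004169) = 0.2757.
z* = 1.282, so margin of error = 1.282 × 0.2757 = 0.3534.
Difference in means = 11.3 − 14.1 = -2.8000.
-2.8000 ± 0.3534 → (-3.15, -2.45).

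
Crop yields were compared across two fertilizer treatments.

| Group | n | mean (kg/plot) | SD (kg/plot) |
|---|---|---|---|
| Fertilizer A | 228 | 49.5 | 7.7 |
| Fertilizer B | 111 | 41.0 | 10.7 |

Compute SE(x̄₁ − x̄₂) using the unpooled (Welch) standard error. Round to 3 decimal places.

Per-group SEs: s₁/√n₁ = 7.7/√228 = 0.5099, s₂/√n₂ = 10.7/√111 = 1.0156.
Unpooled SE of the difference: √(0.25999801 + 1.03144336) = 1.1364.

1.136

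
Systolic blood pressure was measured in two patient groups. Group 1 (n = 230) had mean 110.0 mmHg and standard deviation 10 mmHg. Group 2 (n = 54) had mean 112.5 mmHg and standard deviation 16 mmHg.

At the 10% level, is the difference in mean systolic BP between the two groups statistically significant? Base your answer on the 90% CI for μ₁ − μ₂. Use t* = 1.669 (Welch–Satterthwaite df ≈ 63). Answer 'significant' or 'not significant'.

Per-group SEs: s₁/√n₁ = 10/√230 = 0.6594, s₂/√n₂ = 16/√54 = 2.1773.
Unpooled SE of the difference: √(0.43480836 + 4.74063529) = 2.2750.
Margin of error = t* · SE = 1.669 × 2.2750 = 3.7970.
x̄₁ − x̄₂ = 110.0 − 112.5 = -2.5000.
CI: -2.5000 ± 3.7970 = (-6.2970, 1.2970).
The interval (-6.2970, 1.2970) contains 0, so the difference is not significant.

not significant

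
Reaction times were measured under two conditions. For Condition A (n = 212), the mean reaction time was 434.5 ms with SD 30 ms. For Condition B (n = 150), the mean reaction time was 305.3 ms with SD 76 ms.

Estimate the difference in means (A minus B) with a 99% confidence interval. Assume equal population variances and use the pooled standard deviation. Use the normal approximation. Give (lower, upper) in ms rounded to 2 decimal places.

Pooled variance s_p² = [211·30² + 149·76²] / (212+150−2) = 2918.1222, so s_p = 54.0196.
SE_diff = s_p·√(1/n₁ + 1/n₂) = 54.0196·√(1/212 + 1/150) = 5.7636.
z* = 2.576; margin = 2.576 × 5.7636 = 14.8470.
Difference = 434.5 − 305.3 = 129.2000.
129.2000 ± 14.8470 → (114.35, 144.05).

(114.35, 144.05)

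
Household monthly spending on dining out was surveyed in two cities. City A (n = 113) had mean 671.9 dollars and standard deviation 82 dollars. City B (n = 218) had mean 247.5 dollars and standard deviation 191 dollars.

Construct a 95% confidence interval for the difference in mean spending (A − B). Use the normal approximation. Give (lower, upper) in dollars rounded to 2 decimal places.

(394.88, 453.92)

Per-group SEs: s₁/√n₁ = 82/√113 = 7.7139, s₂/√n₂ = 191/√218 = 12.9362.
Unpooled SE of the difference: √(59.50425321 + 167.34527044) = 15.0615.
Margin of error = z* · SE = 1.960 × 15.0615 = 29.5205.
x̄₁ − x̄₂ = 671.9 − 247.5 = 424.4000.
CI: 424.4000 ± 29.5205 = (394.88, 453.92).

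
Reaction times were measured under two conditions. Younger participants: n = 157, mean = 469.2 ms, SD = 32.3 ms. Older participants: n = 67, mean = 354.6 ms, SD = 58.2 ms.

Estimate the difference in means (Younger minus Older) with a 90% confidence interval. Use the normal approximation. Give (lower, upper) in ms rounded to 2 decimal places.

Standard errors of each mean: 32.3/√157 = 2.5778 and 58.2/√67 = 7.1103.
SE(x̄₁ − x̄₂) = √(2.5778² + 7.1103²) = 7.5632 for independent samples with unequal variances.
With z* = 1.645, the margin is 1.645 × 7.5632 = 12.4415.
x̄₁ − x̄₂ = 469.2 − 354.6 = 114.6000; the interval is 114.6000 ± 12.4415 = (102.16, 127.04).

(102.16, 127.04)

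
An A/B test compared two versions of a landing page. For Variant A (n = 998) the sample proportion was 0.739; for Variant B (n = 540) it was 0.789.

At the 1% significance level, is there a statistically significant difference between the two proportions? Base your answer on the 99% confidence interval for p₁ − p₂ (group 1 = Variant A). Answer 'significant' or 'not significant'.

not significant

Each SE is √(p̂(1−p̂)/n): √(0.7390·0.2610/998) = 0.01390 and √(0.7890·0.2110/540) = 0.01756.
SE(p̂₁ − p̂₂) = √(SE₁² + SE₂²) = √(0.00019321 + 0.0003083536) = 0.02240, since the two samples are independent.
At 99% confidence z* = 2.576; margin = 2.576 × 0.02240 = 0.05770.
The difference is 0.7390 − 0.7890 = -0.0500, so the interval is -0.0500 ± 0.05770 = (-0.10770, 0.00770).
The interval (-0.10770, 0.00770) contains 0, so the difference is not significant.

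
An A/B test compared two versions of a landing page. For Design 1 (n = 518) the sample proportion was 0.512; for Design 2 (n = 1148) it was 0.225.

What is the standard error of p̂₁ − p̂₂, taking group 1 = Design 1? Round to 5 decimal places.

0.02518

The two standard errors are √(0.5120×0.4880/518) = 0.02196 and √(0.2250×0.7750/1148) = 0.01232.
Because the samples are independent, SE_diff = √(0.02196² + 0.01232²) = 0.02518.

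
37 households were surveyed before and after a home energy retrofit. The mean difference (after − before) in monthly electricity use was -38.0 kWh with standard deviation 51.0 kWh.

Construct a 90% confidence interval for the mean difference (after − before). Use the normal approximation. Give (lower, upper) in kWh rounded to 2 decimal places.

Paired design: SE = s_d/√n = 51.0/√37 = 8.3843.
z* = 1.645; margin of error = 1.645 × 8.3843 = 13.7922.
-38.0 ± 13.7922 → (-51.79, -24.21).

(-51.79, -24.21)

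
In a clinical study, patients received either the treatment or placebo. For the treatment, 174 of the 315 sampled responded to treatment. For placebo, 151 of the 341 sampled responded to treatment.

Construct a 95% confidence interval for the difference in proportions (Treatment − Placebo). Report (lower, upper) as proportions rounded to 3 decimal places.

(0.033, 0.186)

Sample proportions: 174/315 = 0.5524, 151/341 = 0.4428.
Each SE is √(p̂(1−p̂)/n): √(0.5524·0.4476/315) = 0.02802 and √(0.4428·0.5572/341) = 0.02690.
SE(p̂₁ − p̂₂) = √(SE₁² + SE₂²) = √(0.0007851204 + 0.00072361) = 0.03884, since the two samples are independent.
At 95% confidence z* = 1.960; margin = 1.960 × 0.03884 = 0.07613.
The difference is 0.5524 − 0.4428 = 0.1096, so the interval is 0.1096 ± 0.07613 = (0.033, 0.186).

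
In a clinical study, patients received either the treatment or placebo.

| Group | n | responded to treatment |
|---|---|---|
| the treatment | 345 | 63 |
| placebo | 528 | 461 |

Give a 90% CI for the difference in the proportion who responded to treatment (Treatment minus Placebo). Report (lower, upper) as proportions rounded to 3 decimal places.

First, p̂₁ = 63/345 = 0.1826; p̂₂ = 461/528 = 0.8731.
The two standard errors are √(0.1826×0.8174/345) = 0.02080 and √(0.8731×0.1269/528) = 0.01449.
Because the samples are independent, SE_diff = √(0.02080² + 0.01449²) = 0.02535.
Using z* = 1.645 for 90%, ME = 1.645 × 0.02535 = 0.04170.
p̂₁ − p̂₂ = -0.6905; interval -0.6905 ± 0.04170 gives (-0.732, -0.649).

(-0.732, -0.649)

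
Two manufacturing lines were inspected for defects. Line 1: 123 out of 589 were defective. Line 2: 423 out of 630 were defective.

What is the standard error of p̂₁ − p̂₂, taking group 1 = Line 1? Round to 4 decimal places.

0.0251

Sample proportions: 123/589 = 0.2088, 423/630 = 0.6714.
Each SE is √(p̂(1−p̂)/n): √(0.2088·0.7912/589) = 0.01675 and √(0.6714·0.3286/630) = 0.01871.
SE(p̂₁ − p̂₂) = √(SE₁² + SE₂²) = √(0.0002805625 + 0.0003500641) = 0.02511, since the two samples are independent.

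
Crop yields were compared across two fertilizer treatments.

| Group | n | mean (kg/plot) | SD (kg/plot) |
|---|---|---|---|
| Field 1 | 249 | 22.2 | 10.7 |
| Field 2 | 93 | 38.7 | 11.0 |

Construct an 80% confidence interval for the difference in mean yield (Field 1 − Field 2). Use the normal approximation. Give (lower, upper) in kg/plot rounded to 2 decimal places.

SE₁ = s₁/√n₁ = 10.7/√249 = 0.6781; SE₂ = 11.0/√93 = 1.1406.
Independent samples, unequal variances: SE_diff = √(SE₁² + SE₂²) = √(0.45981961 + 1.30096836) = 1.3269.
z* = 1.282, so margin of error = 1.282 × 1.3269 = 1.7011.
Difference in means = 22.2 − 38.7 = -16.5000.
-16.5000 ± 1.7011 → (-18.20, -14.80).

(-18.20, -14.80)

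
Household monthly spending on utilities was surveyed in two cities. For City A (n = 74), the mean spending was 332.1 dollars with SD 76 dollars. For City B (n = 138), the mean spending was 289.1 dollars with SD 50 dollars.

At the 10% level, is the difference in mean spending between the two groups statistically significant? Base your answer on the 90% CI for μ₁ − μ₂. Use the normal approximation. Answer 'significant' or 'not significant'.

significant

Standard errors of each mean: 76/√74 = 8.8348 and 50/√138 = 4.2563.
SE(x̄₁ − x̄₂) = √(8.8348² + 4.2563²) = 9.8066 for independent samples with unequal variances.
With z* = 1.645, the margin is 1.645 × 9.8066 = 16.1319.
x̄₁ − x̄₂ = 332.1 − 289.1 = 43.0000; the interval is 43.0000 ± 16.1319 = (26.8681, 59.1319).
The interval (26.8681, 59.1319) does not contain 0, so the difference is significant.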